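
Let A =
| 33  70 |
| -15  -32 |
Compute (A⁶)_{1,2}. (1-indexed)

9310

tr A = 1 and det A = -6, so the characteristic polynomial is λ² − (1)λ + (-6) with roots 3 and -2.
Eigenvectors give P = [[7, -2], [-3, 1]] with P⁻¹ = [[1, 2], [3, 7]], and A = P·diag(3, -2)·P⁻¹.
Then A⁶ = P·diag(729, 64)·P⁻¹ = [[5103, -128], [-2187, 64]] · [[1, 2], [3, 7]] = [[4719, 9310], [-1995, -3926]].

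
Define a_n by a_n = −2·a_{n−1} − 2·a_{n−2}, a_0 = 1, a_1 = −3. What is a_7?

With companion matrix M = [[−2, −2], [1, 0]], [a_n, a_{n−1}]ᵀ = M·[a_{n−1}, a_{n−2}]ᵀ, so [a_7, a_6]ᵀ = M⁶·[a_1, a_0]ᵀ.
M⁶ = [[−8, −16], [8, 8]], giving [a_7, a_6]ᵀ = [[8], [−16]].

8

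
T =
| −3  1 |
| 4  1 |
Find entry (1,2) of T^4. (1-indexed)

−36

T^2 = [[13, −2], [−8, 5]]
T^3 = [[−47, 11], [44, −3]]
T^4 = [[185, −36], [−144, 41]]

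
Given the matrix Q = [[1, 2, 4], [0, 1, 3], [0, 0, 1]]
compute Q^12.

Q = I + N where N = [[0, 2, 4], [0, 0, 3], [0, 0, 0]] is strictly upper-triangular, so N^3 = 0.
(I + N)^12 = I + 12·N + 66·N^2 = [[1, 24, 444], [0, 1, 36], [0, 0, 1]].

[[1, 24, 444], [0, 1, 36], [0, 0, 1]]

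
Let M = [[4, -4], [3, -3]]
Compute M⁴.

M² = [[4, -4], [3, -3]]
M³ = [[4, -4], [3, -3]]
M⁴ = [[4, -4], [3, -3]]

[[4, -4], [3, -3]]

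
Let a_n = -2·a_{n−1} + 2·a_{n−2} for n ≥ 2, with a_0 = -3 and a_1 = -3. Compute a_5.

With companion matrix M = [[-2, 2], [1, 0]], [a_n, a_{n−1}]ᵀ = M·[a_{n−1}, a_{n−2}]ᵀ, so [a_5, a_4]ᵀ = M^4·[a_1, a_0]ᵀ.
M^4 = [[44, -32], [-16, 12]], giving [a_5, a_4]ᵀ = [[-36], [12]].

-36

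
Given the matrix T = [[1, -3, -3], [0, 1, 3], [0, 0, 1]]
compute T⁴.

[[1, -12, -66], [0, 1, 12], [0, 0, 1]]

T = I + N where N = [[0, -3, -3], [0, 0, 3], [0, 0, 0]] is strictly upper-triangular, so N³ = 0.
(I + N)⁴ = I + 4·N + 6·N² = [[1, -12, -66], [0, 1, 12], [0, 0, 1]].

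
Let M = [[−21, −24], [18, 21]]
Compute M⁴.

tr M = 0 and det M = −9, so the characteristic polynomial is λ² − (0)λ + (−9) with roots 3 and −3.
Eigenvectors give P = [[−1, 4], [1, −3]] with P⁻¹ = [[3, 4], [1, 1]], and M = P·diag(3, −3)·P⁻¹.
Then M⁴ = P·diag(81, 81)·P⁻¹ = [[−81, 324], [81, −243]] · [[3, 4], [1, 1]] = [[81, 0], [0, 81]].

[[81, 0], [0, 81]]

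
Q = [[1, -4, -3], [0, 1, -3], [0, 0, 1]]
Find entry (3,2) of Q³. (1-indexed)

0

Q = I + N where N = [[0, -4, -3], [0, 0, -3], [0, 0, 0]] is strictly upper-triangular, so N³ = 0.
(I + N)³ = I + 3·N + 3·N² = [[1, -12, 27], [0, 1, -9], [0, 0, 1]].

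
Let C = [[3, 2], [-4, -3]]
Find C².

[[1, 0], [0, 1]]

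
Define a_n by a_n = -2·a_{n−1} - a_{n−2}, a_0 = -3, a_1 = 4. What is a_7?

With companion matrix M = [[-2, -1], [1, 0]], [a_n, a_{n−1}]ᵀ = M·[a_{n−1}, a_{n−2}]ᵀ, so [a_7, a_6]ᵀ = M^6·[a_1, a_0]ᵀ.
M^6 = [[7, 6], [-6, -5]], giving [a_7, a_6]ᵀ = [[10], [-9]].

10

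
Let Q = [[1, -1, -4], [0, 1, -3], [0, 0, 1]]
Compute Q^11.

[[1, -11, 121], [0, 1, -33], [0, 0, 1]]

Q = I + N where N = [[0, -1, -4], [0, 0, -3], [0, 0, 0]] is strictly upper-triangular, so N^3 = 0.
(I + N)^11 = I + 11·N + 55·N^2 = [[1, -11, 121], [0, 1, -33], [0, 0, 1]].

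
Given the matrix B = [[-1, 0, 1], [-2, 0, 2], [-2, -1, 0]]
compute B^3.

B^2 = [[-1, -1, -1], [-2, -2, -2], [4, 0, -4]]
B^3 = [[5, 1, -3], [10, 2, -6], [4, 4, 4]]

[[5, 1, -3], [10, 2, -6], [4, 4, 4]]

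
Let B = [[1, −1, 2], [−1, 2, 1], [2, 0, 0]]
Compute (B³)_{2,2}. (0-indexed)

B² = [[6, −3, 1], [−1, 5, 0], [2, −2, 4]]
B³ = [[11, −12, 9], [−6, 11, 3], [12, −6, 2]]

2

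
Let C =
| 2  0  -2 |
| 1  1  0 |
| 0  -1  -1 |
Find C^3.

C^2 = [[4, 2, -2], [3, 1, -2], [-1, 0, 1]]
C^3 = [[10, 4, -6], [7, 3, -4], [-2, -1, 1]]

[[10, 4, -6], [7, 3, -4], [-2, -1, 1]]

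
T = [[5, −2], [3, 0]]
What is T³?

[[65, −38], [57, −30]]

tr T = 5 and det T = 6, so the characteristic polynomial is λ² − (5)λ + (6) with roots 3 and 2.
Eigenvectors give P = [[−1, −2], [−1, −3]] with P⁻¹ = [[−3, 2], [1, −1]], and T = P·diag(3, 2)·P⁻¹.
Then T³ = P·diag(27, 8)·P⁻¹ = [[−27, −16], [−27, −24]] · [[−3, 2], [1, −1]] = [[65, −38], [57, −30]].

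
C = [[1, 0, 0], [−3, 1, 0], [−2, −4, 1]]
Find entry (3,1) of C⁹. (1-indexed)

C = I + N where N = [[0, 0, 0], [−3, 0, 0], [−2, −4, 0]] is strictly lower-triangular, so N³ = 0.
(I + N)⁹ = I + 9·N + 36·N² = [[1, 0, 0], [−27, 1, 0], [414, −36, 1]].

414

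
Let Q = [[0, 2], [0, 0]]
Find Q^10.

Q is strictly triangular, hence nilpotent: Q^2 = 0, so Q^10 = 0.

[[0, 0], [0, 0]]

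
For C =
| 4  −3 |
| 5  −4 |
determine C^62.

[[1, 0], [0, 1]]

C² = I (check: tr C = 0 and det C = −1), so C^62 = I since 62 is even.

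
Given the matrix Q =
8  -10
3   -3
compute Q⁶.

[[4054, -6650], [1995, -3261]]

tr Q = 5 and det Q = 6, so the characteristic polynomial is λ² − (5)λ + (6) with roots 2 and 3.
Eigenvectors give P = [[-5, 2], [-3, 1]] with P⁻¹ = [[1, -2], [3, -5]], and Q = P·diag(2, 3)·P⁻¹.
Then Q⁶ = P·diag(64, 729)·P⁻¹ = [[-320, 1458], [-192, 729]] · [[1, -2], [3, -5]] = [[4054, -6650], [1995, -3261]].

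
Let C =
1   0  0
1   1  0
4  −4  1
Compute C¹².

C = I + N where N = [[0, 0, 0], [1, 0, 0], [4, −4, 0]] is strictly lower-triangular, so N³ = 0.
(I + N)¹² = I + 12·N + 66·N² = [[1, 0, 0], [12, 1, 0], [−216, −48, 1]].

[[1, 0, 0], [12, 1, 0], [−216, −48, 1]]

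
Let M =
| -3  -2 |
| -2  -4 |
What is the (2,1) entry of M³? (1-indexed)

-82

M² = [[13, 14], [14, 20]]
M³ = [[-67, -82], [-82, -108]]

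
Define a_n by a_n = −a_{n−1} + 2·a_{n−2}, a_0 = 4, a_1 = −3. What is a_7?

−297

With companion matrix B = [[−1, 2], [1, 0]], [a_n, a_{n−1}]ᵀ = B·[a_{n−1}, a_{n−2}]ᵀ, so [a_7, a_6]ᵀ = B^6·[a_1, a_0]ᵀ.
B^6 = [[43, −42], [−21, 22]], giving [a_7, a_6]ᵀ = [[−297], [151]].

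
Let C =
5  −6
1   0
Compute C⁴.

[[211, −390], [65, −114]]

tr C = 5 and det C = 6, so the characteristic polynomial is λ² − (5)λ + (6) with roots 3 and 2.
Eigenvectors give P = [[3, 2], [1, 1]] with P⁻¹ = [[1, −2], [−1, 3]], and C = P·diag(3, 2)·P⁻¹.
Then C⁴ = P·diag(81, 16)·P⁻¹ = [[243, 32], [81, 16]] · [[1, −2], [−1, 3]] = [[211, −390], [65, −114]].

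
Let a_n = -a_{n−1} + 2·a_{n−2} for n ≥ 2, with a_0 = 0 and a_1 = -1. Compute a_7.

With companion matrix B = [[-1, 2], [1, 0]], [a_n, a_{n−1}]ᵀ = B·[a_{n−1}, a_{n−2}]ᵀ, so [a_7, a_6]ᵀ = B⁶·[a_1, a_0]ᵀ.
B⁶ = [[43, -42], [-21, 22]], giving [a_7, a_6]ᵀ = [[-43], [21]].

-43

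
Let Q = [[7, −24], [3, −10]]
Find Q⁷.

tr Q = −3 and det Q = 2, so the characteristic polynomial is λ² − (−3)λ + (2) with roots −2 and −1.
Eigenvectors give P = [[−8, 3], [−3, 1]] with P⁻¹ = [[1, −3], [3, −8]], and Q = P·diag(−2, −1)·P⁻¹.
Then Q⁷ = P·diag(−128, −1)·P⁻¹ = [[1024, −3], [384, −1]] · [[1, −3], [3, −8]] = [[1015, −3048], [381, −1144]].

[[1015, −3048], [381, −1144]]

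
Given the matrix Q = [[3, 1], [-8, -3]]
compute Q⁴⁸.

Q² = I (check: tr Q = 0 and det Q = -1), so Q⁴⁸ = I since 48 is even.

[[1, 0], [0, 1]]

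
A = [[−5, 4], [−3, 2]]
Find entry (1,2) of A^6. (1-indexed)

−252

tr A = −3 and det A = 2, so the characteristic polynomial is λ² − (−3)λ + (2) with roots −1 and −2.
Eigenvectors give P = [[1, 4], [1, 3]] with P⁻¹ = [[−3, 4], [1, −1]], and A = P·diag(−1, −2)·P⁻¹.
Then A^6 = P·diag(1, 64)·P⁻¹ = [[1, 256], [1, 192]] · [[−3, 4], [1, −1]] = [[253, −252], [189, −188]].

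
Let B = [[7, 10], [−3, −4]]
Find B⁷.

[[763, 1270], [−381, −634]]

tr B = 3 and det B = 2, so the characteristic polynomial is λ² − (3)λ + (2) with roots 1 and 2.
Eigenvectors give P = [[−5, −2], [3, 1]] with P⁻¹ = [[1, 2], [−3, −5]], and B = P·diag(1, 2)·P⁻¹.
Then B⁷ = P·diag(1, 128)·P⁻¹ = [[−5, −256], [3, 128]] · [[1, 2], [−3, −5]] = [[763, 1270], [−381, −634]].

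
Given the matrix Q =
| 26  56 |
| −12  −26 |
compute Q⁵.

tr Q = 0 and det Q = −4, so the characteristic polynomial is λ² − (0)λ + (−4) with roots −2 and 2.
Eigenvectors give P = [[−2, 7], [1, −3]] with P⁻¹ = [[3, 7], [1, 2]], and Q = P·diag(−2, 2)·P⁻¹.
Then Q⁵ = P·diag(−32, 32)·P⁻¹ = [[64, 224], [−32, −96]] · [[3, 7], [1, 2]] = [[416, 896], [−192, −416]].

[[416, 896], [−192, −416]]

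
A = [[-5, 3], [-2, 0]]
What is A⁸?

[[19171, -18915], [12610, -12354]]

tr A = -5 and det A = 6, so the characteristic polynomial is λ² − (-5)λ + (6) with roots -3 and -2.
Eigenvectors give P = [[-3, 1], [-2, 1]] with P⁻¹ = [[-1, 1], [-2, 3]], and A = P·diag(-3, -2)·P⁻¹.
Then A⁸ = P·diag(6561, 256)·P⁻¹ = [[-19683, 256], [-13122, 256]] · [[-1, 1], [-2, 3]] = [[19171, -18915], [12610, -12354]].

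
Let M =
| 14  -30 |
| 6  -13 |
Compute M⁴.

[[76, -150], [30, -59]]

tr M = 1 and det M = -2, so the characteristic polynomial is λ² − (1)λ + (-2) with roots 2 and -1.
Eigenvectors give P = [[5, 2], [2, 1]] with P⁻¹ = [[1, -2], [-2, 5]], and M = P·diag(2, -1)·P⁻¹.
Then M⁴ = P·diag(16, 1)·P⁻¹ = [[80, 2], [32, 1]] · [[1, -2], [-2, 5]] = [[76, -150], [30, -59]].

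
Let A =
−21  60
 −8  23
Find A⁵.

[[−1221, 3660], [−488, 1463]]

tr A = 2 and det A = −3, so the characteristic polynomial is λ² − (2)λ + (−3) with roots 3 and −1.
Eigenvectors give P = [[−5, 3], [−2, 1]] with P⁻¹ = [[1, −3], [2, −5]], and A = P·diag(3, −1)·P⁻¹.
Then A⁵ = P·diag(243, −1)·P⁻¹ = [[−1215, −3], [−486, −1]] · [[1, −3], [2, −5]] = [[−1221, 3660], [−488, 1463]].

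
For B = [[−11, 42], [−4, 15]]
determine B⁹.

[[−118091, 413322], [−39364, 137775]]

tr B = 4 and det B = 3, so the characteristic polynomial is λ² − (4)λ + (3) with roots 3 and 1.
Eigenvectors give P = [[3, 7], [1, 2]] with P⁻¹ = [[−2, 7], [1, −3]], and B = P·diag(3, 1)·P⁻¹.
Then B⁹ = P·diag(19683, 1)·P⁻¹ = [[59049, 7], [19683, 2]] · [[−2, 7], [1, −3]] = [[−118091, 413322], [−39364, 137775]].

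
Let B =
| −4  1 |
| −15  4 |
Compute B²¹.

[[−4, 1], [−15, 4]]

B² = I (check: tr B = 0 and det B = −1), so B²¹ = B since 21 is odd.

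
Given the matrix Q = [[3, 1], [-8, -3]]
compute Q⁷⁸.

[[1, 0], [0, 1]]

Q² = I (check: tr Q = 0 and det Q = -1), so Q⁷⁸ = I since 78 is even.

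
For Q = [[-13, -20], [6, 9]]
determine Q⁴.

tr Q = -4 and det Q = 3, so the characteristic polynomial is λ² − (-4)λ + (3) with roots -1 and -3.
Eigenvectors give P = [[-5, -2], [3, 1]] with P⁻¹ = [[1, 2], [-3, -5]], and Q = P·diag(-1, -3)·P⁻¹.
Then Q⁴ = P·diag(1, 81)·P⁻¹ = [[-5, -162], [3, 81]] · [[1, 2], [-3, -5]] = [[481, 800], [-240, -399]].

[[481, 800], [-240, -399]]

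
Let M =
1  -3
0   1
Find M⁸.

M = I + N where N = [[0, -3], [0, 0]] is strictly upper-triangular, so N² = 0.
(I + N)⁸ = I + 8·N = [[1, -24], [0, 1]].

[[1, -24], [0, 1]]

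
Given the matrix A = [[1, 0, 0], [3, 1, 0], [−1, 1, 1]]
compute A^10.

A = I + N where N = [[0, 0, 0], [3, 0, 0], [−1, 1, 0]] is strictly lower-triangular, so N^3 = 0.
(I + N)^10 = I + 10·N + 45·N^2 = [[1, 0, 0], [30, 1, 0], [125, 10, 1]].

[[1, 0, 0], [30, 1, 0], [125, 10, 1]]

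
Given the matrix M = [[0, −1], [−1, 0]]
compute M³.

M² = I (check: tr M = 0 and det M = −1), so M³ = M since 3 is odd.

[[0, −1], [−1, 0]]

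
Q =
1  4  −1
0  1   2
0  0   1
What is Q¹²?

[[1, 48, 516], [0, 1, 24], [0, 0, 1]]

Q = I + N where N = [[0, 4, −1], [0, 0, 2], [0, 0, 0]] is strictly upper-triangular, so N³ = 0.
(I + N)¹² = I + 12·N + 66·N² = [[1, 48, 516], [0, 1, 24], [0, 0, 1]].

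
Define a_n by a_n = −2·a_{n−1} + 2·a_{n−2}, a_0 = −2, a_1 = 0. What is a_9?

With companion matrix Q = [[−2, 2], [1, 0]], [a_n, a_{n−1}]ᵀ = Q·[a_{n−1}, a_{n−2}]ᵀ, so [a_9, a_8]ᵀ = Q⁸·[a_1, a_0]ᵀ.
Q⁸ = [[2448, −1792], [−896, 656]], giving [a_9, a_8]ᵀ = [[3584], [−1312]].

3584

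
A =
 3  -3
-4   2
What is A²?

[[21, -15], [-20, 16]]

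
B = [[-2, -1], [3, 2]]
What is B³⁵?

B² = I (check: tr B = 0 and det B = -1), so B³⁵ = B since 35 is odd.

[[-2, -1], [3, 2]]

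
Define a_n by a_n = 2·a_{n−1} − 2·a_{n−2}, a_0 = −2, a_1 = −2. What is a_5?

8

With companion matrix A = [[2, −2], [1, 0]], [a_n, a_{n−1}]ᵀ = A·[a_{n−1}, a_{n−2}]ᵀ, so [a_5, a_4]ᵀ = A^4·[a_1, a_0]ᵀ.
A^4 = [[−4, 0], [0, −4]], giving [a_5, a_4]ᵀ = [[8], [8]].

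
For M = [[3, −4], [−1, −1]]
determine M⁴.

[[185, −144], [−36, 41]]

M² = [[13, −8], [−2, 5]]
M³ = [[47, −44], [−11, 3]]
M⁴ = [[185, −144], [−36, 41]]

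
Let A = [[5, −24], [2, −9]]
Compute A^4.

[[−239, 960], [−80, 321]]

tr A = −4 and det A = 3, so the characteristic polynomial is λ² − (−4)λ + (3) with roots −3 and −1.
Eigenvectors give P = [[3, 4], [1, 1]] with P⁻¹ = [[−1, 4], [1, −3]], and A = P·diag(−3, −1)·P⁻¹.
Then A^4 = P·diag(81, 1)·P⁻¹ = [[243, 4], [81, 1]] · [[−1, 4], [1, −3]] = [[−239, 960], [−80, 321]].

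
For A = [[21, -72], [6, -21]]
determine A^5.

tr A = 0 and det A = -9, so the characteristic polynomial is λ² − (0)λ + (-9) with roots 3 and -3.
Eigenvectors give P = [[4, 3], [1, 1]] with P⁻¹ = [[1, -3], [-1, 4]], and A = P·diag(3, -3)·P⁻¹.
Then A^5 = P·diag(243, -243)·P⁻¹ = [[972, -729], [243, -243]] · [[1, -3], [-1, 4]] = [[1701, -5832], [486, -1701]].

[[1701, -5832], [486, -1701]]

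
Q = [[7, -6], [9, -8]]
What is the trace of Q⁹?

-511

tr Q = -1 and det Q = -2, so the characteristic polynomial is λ² − (-1)λ + (-2) with roots -2 and 1.
Eigenvectors give P = [[-2, 1], [-3, 1]] with P⁻¹ = [[1, -1], [3, -2]], and Q = P·diag(-2, 1)·P⁻¹.
Then Q⁹ = P·diag(-512, 1)·P⁻¹ = [[1024, 1], [1536, 1]] · [[1, -1], [3, -2]] = [[1027, -1026], [1539, -1538]].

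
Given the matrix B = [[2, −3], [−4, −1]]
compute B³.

[[44, −45], [−60, −1]]

B² = [[16, −3], [−4, 13]]
B³ = [[44, −45], [−60, −1]]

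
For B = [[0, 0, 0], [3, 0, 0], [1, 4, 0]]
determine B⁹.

[[0, 0, 0], [0, 0, 0], [0, 0, 0]]

B is strictly triangular, hence nilpotent: B³ = 0, so B⁹ = 0.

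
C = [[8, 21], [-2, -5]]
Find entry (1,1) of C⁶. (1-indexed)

tr C = 3 and det C = 2, so the characteristic polynomial is λ² − (3)λ + (2) with roots 1 and 2.
Eigenvectors give P = [[-3, 7], [1, -2]] with P⁻¹ = [[2, 7], [1, 3]], and C = P·diag(1, 2)·P⁻¹.
Then C⁶ = P·diag(1, 64)·P⁻¹ = [[-3, 448], [1, -128]] · [[2, 7], [1, 3]] = [[442, 1323], [-126, -377]].

442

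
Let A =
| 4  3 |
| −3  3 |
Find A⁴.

A² = [[7, 21], [−21, 0]]
A³ = [[−35, 84], [−84, −63]]
A⁴ = [[−392, 147], [−147, −441]]

[[−392, 147], [−147, −441]]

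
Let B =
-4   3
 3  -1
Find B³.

[[-145, 90], [90, -55]]

B² = [[25, -15], [-15, 10]]
B³ = [[-145, 90], [90, -55]]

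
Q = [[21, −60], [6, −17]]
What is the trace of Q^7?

tr Q = 4 and det Q = 3, so the characteristic polynomial is λ² − (4)λ + (3) with roots 3 and 1.
Eigenvectors give P = [[−10, 3], [−3, 1]] with P⁻¹ = [[−1, 3], [−3, 10]], and Q = P·diag(3, 1)·P⁻¹.
Then Q^7 = P·diag(2187, 1)·P⁻¹ = [[−21870, 3], [−6561, 1]] · [[−1, 3], [−3, 10]] = [[21861, −65580], [6558, −19673]].

2188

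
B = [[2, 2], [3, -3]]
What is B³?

B² = [[10, -2], [-3, 15]]
B³ = [[14, 26], [39, -51]]

[[14, 26], [39, -51]]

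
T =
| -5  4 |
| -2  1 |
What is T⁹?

[[-39365, 39364], [-19682, 19681]]

tr T = -4 and det T = 3, so the characteristic polynomial is λ² − (-4)λ + (3) with roots -1 and -3.
Eigenvectors give P = [[-1, 2], [-1, 1]] with P⁻¹ = [[1, -2], [1, -1]], and T = P·diag(-1, -3)·P⁻¹.
Then T⁹ = P·diag(-1, -19683)·P⁻¹ = [[1, -39366], [1, -19683]] · [[1, -2], [1, -1]] = [[-39365, 39364], [-19682, 19681]].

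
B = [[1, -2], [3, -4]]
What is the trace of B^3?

tr B = -3 and det B = 2, so the characteristic polynomial is λ² − (-3)λ + (2) with roots -1 and -2.
Eigenvectors give P = [[1, -2], [1, -3]] with P⁻¹ = [[3, -2], [1, -1]], and B = P·diag(-1, -2)·P⁻¹.
Then B^3 = P·diag(-1, -8)·P⁻¹ = [[-1, 16], [-1, 24]] · [[3, -2], [1, -1]] = [[13, -14], [21, -22]].

-9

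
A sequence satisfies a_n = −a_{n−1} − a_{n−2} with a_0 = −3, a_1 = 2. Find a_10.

With companion matrix A = [[−1, −1], [1, 0]], [a_n, a_{n−1}]ᵀ = A·[a_{n−1}, a_{n−2}]ᵀ, so [a_10, a_9]ᵀ = A^9·[a_1, a_0]ᵀ.
A^9 = [[1, 0], [0, 1]], giving [a_10, a_9]ᵀ = [[2], [−3]].

2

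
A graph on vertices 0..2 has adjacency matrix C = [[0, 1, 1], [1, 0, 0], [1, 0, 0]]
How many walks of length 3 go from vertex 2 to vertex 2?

0

The number of length-3 walks from vertex 2 to vertex 2 is entry (2,2) of C³, where C is the adjacency matrix.
C² = [[2, 0, 0], [0, 1, 1], [0, 1, 1]]
C³ = [[0, 2, 2], [2, 0, 0], [2, 0, 0]]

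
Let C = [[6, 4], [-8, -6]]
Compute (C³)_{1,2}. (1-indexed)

tr C = 0 and det C = -4, so the characteristic polynomial is λ² − (0)λ + (-4) with roots 2 and -2.
Eigenvectors give P = [[1, 1], [-1, -2]] with P⁻¹ = [[2, 1], [-1, -1]], and C = P·diag(2, -2)·P⁻¹.
Then C³ = P·diag(8, -8)·P⁻¹ = [[8, -8], [-8, 16]] · [[2, 1], [-1, -1]] = [[24, 16], [-32, -24]].

16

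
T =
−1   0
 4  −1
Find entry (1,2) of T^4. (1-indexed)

0

T^2 = [[1, 0], [−8, 1]]
T^3 = [[−1, 0], [12, −1]]
T^4 = [[1, 0], [−16, 1]]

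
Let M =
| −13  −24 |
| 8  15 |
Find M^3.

[[−85, −168], [56, 111]]

tr M = 2 and det M = −3, so the characteristic polynomial is λ² − (2)λ + (−3) with roots −1 and 3.
Eigenvectors give P = [[−2, −3], [1, 2]] with P⁻¹ = [[−2, −3], [1, 2]], and M = P·diag(−1, 3)·P⁻¹.
Then M^3 = P·diag(−1, 27)·P⁻¹ = [[2, −81], [−1, 54]] · [[−2, −3], [1, 2]] = [[−85, −168], [56, 111]].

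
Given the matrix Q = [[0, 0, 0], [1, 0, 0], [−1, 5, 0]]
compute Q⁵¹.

Q is strictly triangular, hence nilpotent: Q³ = 0, so Q⁵¹ = 0.

[[0, 0, 0], [0, 0, 0], [0, 0, 0]]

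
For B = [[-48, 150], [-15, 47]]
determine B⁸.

tr B = -1 and det B = -6, so the characteristic polynomial is λ² − (-1)λ + (-6) with roots -3 and 2.
Eigenvectors give P = [[10, 3], [3, 1]] with P⁻¹ = [[1, -3], [-3, 10]], and B = P·diag(-3, 2)·P⁻¹.
Then B⁸ = P·diag(6561, 256)·P⁻¹ = [[65610, 768], [19683, 256]] · [[1, -3], [-3, 10]] = [[63306, -189150], [18915, -56489]].

[[63306, -189150], [18915, -56489]]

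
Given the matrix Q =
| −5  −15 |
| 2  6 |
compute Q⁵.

Q² = Q (a projection; rank 1, trace 1), so Q⁵ = Q.

[[−5, −15], [2, 6]]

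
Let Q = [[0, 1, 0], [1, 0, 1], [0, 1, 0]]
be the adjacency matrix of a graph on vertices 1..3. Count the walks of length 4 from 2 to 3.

The number of length-4 walks from vertex 2 to vertex 3 is entry (2,3) of Q^4, where Q is the adjacency matrix.
Q^2 = [[1, 0, 1], [0, 2, 0], [1, 0, 1]]
Q^3 = [[0, 2, 0], [2, 0, 2], [0, 2, 0]]
Q^4 = [[2, 0, 2], [0, 4, 0], [2, 0, 2]]

0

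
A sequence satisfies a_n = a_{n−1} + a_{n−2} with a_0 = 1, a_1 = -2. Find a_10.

-76

With companion matrix B = [[1, 1], [1, 0]], [a_n, a_{n−1}]ᵀ = B·[a_{n−1}, a_{n−2}]ᵀ, so [a_10, a_9]ᵀ = B^9·[a_1, a_0]ᵀ.
B^9 = [[55, 34], [34, 21]], giving [a_10, a_9]ᵀ = [[-76], [-47]].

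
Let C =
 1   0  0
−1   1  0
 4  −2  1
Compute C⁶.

[[1, 0, 0], [−6, 1, 0], [54, −12, 1]]

C = I + N where N = [[0, 0, 0], [−1, 0, 0], [4, −2, 0]] is strictly lower-triangular, so N³ = 0.
(I + N)⁶ = I + 6·N + 15·N² = [[1, 0, 0], [−6, 1, 0], [54, −12, 1]].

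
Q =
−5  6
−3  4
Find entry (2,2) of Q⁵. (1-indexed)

tr Q = −1 and det Q = −2, so the characteristic polynomial is λ² − (−1)λ + (−2) with roots −2 and 1.
Eigenvectors give P = [[2, −1], [1, −1]] with P⁻¹ = [[1, −1], [1, −2]], and Q = P·diag(−2, 1)·P⁻¹.
Then Q⁵ = P·diag(−32, 1)·P⁻¹ = [[−64, −1], [−32, −1]] · [[1, −1], [1, −2]] = [[−65, 66], [−33, 34]].

34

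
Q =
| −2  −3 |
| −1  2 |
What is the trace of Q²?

14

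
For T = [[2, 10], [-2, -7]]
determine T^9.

[[76172, 191710], [-38342, -96367]]

tr T = -5 and det T = 6, so the characteristic polynomial is λ² − (-5)λ + (6) with roots -3 and -2.
Eigenvectors give P = [[-2, 5], [1, -2]] with P⁻¹ = [[2, 5], [1, 2]], and T = P·diag(-3, -2)·P⁻¹.
Then T^9 = P·diag(-19683, -512)·P⁻¹ = [[39366, -2560], [-19683, 1024]] · [[2, 5], [1, 2]] = [[76172, 191710], [-38342, -96367]].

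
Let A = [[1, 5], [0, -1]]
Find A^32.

[[1, 0], [0, 1]]

A² = I (check: tr A = 0 and det A = -1), so A^32 = I since 32 is even.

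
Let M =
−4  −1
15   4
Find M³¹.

M² = I (check: tr M = 0 and det M = −1), so M³¹ = M since 31 is odd.

[[−4, −1], [15, 4]]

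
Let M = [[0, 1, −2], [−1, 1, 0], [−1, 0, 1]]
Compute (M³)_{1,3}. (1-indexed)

−4

M² = [[1, 1, −2], [−1, 0, 2], [−1, −1, 3]]
M³ = [[1, 2, −4], [−2, −1, 4], [−2, −2, 5]]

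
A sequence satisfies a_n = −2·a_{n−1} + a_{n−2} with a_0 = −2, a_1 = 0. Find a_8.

With companion matrix T = [[−2, 1], [1, 0]], [a_n, a_{n−1}]ᵀ = T·[a_{n−1}, a_{n−2}]ᵀ, so [a_8, a_7]ᵀ = T⁷·[a_1, a_0]ᵀ.
T⁷ = [[−408, 169], [169, −70]], giving [a_8, a_7]ᵀ = [[−338], [140]].

−338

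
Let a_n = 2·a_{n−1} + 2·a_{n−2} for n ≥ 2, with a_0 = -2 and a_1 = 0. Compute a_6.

With companion matrix T = [[2, 2], [1, 0]], [a_n, a_{n−1}]ᵀ = T·[a_{n−1}, a_{n−2}]ᵀ, so [a_6, a_5]ᵀ = T⁵·[a_1, a_0]ᵀ.
T⁵ = [[120, 88], [44, 32]], giving [a_6, a_5]ᵀ = [[-176], [-64]].

-176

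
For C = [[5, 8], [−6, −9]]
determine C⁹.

[[59045, 78728], [−59046, −78729]]

tr C = −4 and det C = 3, so the characteristic polynomial is λ² − (−4)λ + (3) with roots −3 and −1.
Eigenvectors give P = [[1, 4], [−1, −3]] with P⁻¹ = [[−3, −4], [1, 1]], and C = P·diag(−3, −1)·P⁻¹.
Then C⁹ = P·diag(−19683, −1)·P⁻¹ = [[−19683, −4], [19683, 3]] · [[−3, −4], [1, 1]] = [[59045, 78728], [−59046, −78729]].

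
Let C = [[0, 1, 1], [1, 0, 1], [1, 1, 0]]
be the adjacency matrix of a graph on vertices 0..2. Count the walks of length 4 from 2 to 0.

The number of length-4 walks from vertex 2 to vertex 0 is entry (2,0) of C⁴, where C is the adjacency matrix.
C² = [[2, 1, 1], [1, 2, 1], [1, 1, 2]]
C³ = [[2, 3, 3], [3, 2, 3], [3, 3, 2]]
C⁴ = [[6, 5, 5], [5, 6, 5], [5, 5, 6]]

5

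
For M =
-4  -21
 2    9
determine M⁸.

tr M = 5 and det M = 6, so the characteristic polynomial is λ² − (5)λ + (6) with roots 2 and 3.
Eigenvectors give P = [[7, -3], [-2, 1]] with P⁻¹ = [[1, 3], [2, 7]], and M = P·diag(2, 3)·P⁻¹.
Then M⁸ = P·diag(256, 6561)·P⁻¹ = [[1792, -19683], [-512, 6561]] · [[1, 3], [2, 7]] = [[-37574, -132405], [12610, 44391]].

[[-37574, -132405], [12610, 44391]]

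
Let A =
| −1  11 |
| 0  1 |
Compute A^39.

[[−1, 11], [0, 1]]

A² = I (check: tr A = 0 and det A = −1), so A^39 = A since 39 is odd.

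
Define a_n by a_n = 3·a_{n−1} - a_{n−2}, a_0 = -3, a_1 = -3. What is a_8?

With companion matrix M = [[3, -1], [1, 0]], [a_n, a_{n−1}]ᵀ = M·[a_{n−1}, a_{n−2}]ᵀ, so [a_8, a_7]ᵀ = M⁷·[a_1, a_0]ᵀ.
M⁷ = [[987, -377], [377, -144]], giving [a_8, a_7]ᵀ = [[-1830], [-699]].

-1830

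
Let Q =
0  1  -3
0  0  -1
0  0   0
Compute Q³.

[[0, 0, 0], [0, 0, 0], [0, 0, 0]]

Q is strictly triangular, hence nilpotent: Q³ = 0, so Q³ = 0.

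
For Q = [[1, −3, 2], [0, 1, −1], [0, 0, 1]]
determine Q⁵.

[[1, −15, 40], [0, 1, −5], [0, 0, 1]]

Q = I + N where N = [[0, −3, 2], [0, 0, −1], [0, 0, 0]] is strictly upper-triangular, so N³ = 0.
(I + N)⁵ = I + 5·N + 10·N² = [[1, −15, 40], [0, 1, −5], [0, 0, 1]].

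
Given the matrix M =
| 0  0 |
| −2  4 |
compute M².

[[0, 0], [−8, 16]]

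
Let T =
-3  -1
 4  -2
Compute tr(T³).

25

T² = [[5, 5], [-20, 0]]
T³ = [[5, -15], [60, 20]]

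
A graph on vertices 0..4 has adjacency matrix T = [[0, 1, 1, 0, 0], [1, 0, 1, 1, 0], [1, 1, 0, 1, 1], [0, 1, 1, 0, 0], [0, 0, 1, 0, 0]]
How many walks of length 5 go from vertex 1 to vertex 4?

The number of length-5 walks from vertex 1 to vertex 4 is entry (1,4) of T^5, where T is the adjacency matrix.
T^2 = [[2, 1, 1, 2, 1], [1, 3, 2, 1, 1], [1, 2, 4, 1, 0], [2, 1, 1, 2, 1], [1, 1, 0, 1, 1]]
T^3 = [[2, 5, 6, 2, 1], [5, 4, 6, 5, 2], [6, 6, 4, 6, 4], [2, 5, 6, 2, 1], [1, 2, 4, 1, 0]]
T^4 = [[11, 10, 10, 11, 6], [10, 16, 16, 10, 6], [10, 16, 22, 10, 4], [11, 10, 10, 11, 6], [6, 6, 4, 6, 4]]
T^5 = [[20, 32, 38, 20, 10], [32, 36, 42, 32, 16], [38, 42, 40, 38, 22], [20, 32, 38, 20, 10], [10, 16, 22, 10, 4]]

16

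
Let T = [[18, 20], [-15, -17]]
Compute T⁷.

[[9132, 9260], [-6945, -7073]]

tr T = 1 and det T = -6, so the characteristic polynomial is λ² − (1)λ + (-6) with roots -2 and 3.
Eigenvectors give P = [[1, 4], [-1, -3]] with P⁻¹ = [[-3, -4], [1, 1]], and T = P·diag(-2, 3)·P⁻¹.
Then T⁷ = P·diag(-128, 2187)·P⁻¹ = [[-128, 8748], [128, -6561]] · [[-3, -4], [1, 1]] = [[9132, 9260], [-6945, -7073]].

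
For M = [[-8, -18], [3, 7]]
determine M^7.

tr M = -1 and det M = -2, so the characteristic polynomial is λ² − (-1)λ + (-2) with roots -2 and 1.
Eigenvectors give P = [[-3, -2], [1, 1]] with P⁻¹ = [[-1, -2], [1, 3]], and M = P·diag(-2, 1)·P⁻¹.
Then M^7 = P·diag(-128, 1)·P⁻¹ = [[384, -2], [-128, 1]] · [[-1, -2], [1, 3]] = [[-386, -774], [129, 259]].

[[-386, -774], [129, 259]]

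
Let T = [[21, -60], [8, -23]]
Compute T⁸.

tr T = -2 and det T = -3, so the characteristic polynomial is λ² − (-2)λ + (-3) with roots -3 and 1.
Eigenvectors give P = [[-5, 3], [-2, 1]] with P⁻¹ = [[1, -3], [2, -5]], and T = P·diag(-3, 1)·P⁻¹.
Then T⁸ = P·diag(6561, 1)·P⁻¹ = [[-32805, 3], [-13122, 1]] · [[1, -3], [2, -5]] = [[-32799, 98400], [-13120, 39361]].

[[-32799, 98400], [-13120, 39361]]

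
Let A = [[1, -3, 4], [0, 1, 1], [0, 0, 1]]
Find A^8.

A = I + N where N = [[0, -3, 4], [0, 0, 1], [0, 0, 0]] is strictly upper-triangular, so N^3 = 0.
(I + N)^8 = I + 8·N + 28·N^2 = [[1, -24, -52], [0, 1, 8], [0, 0, 1]].

[[1, -24, -52], [0, 1, 8], [0, 0, 1]]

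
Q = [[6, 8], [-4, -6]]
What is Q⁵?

tr Q = 0 and det Q = -4, so the characteristic polynomial is λ² − (0)λ + (-4) with roots -2 and 2.
Eigenvectors give P = [[-1, -2], [1, 1]] with P⁻¹ = [[1, 2], [-1, -1]], and Q = P·diag(-2, 2)·P⁻¹.
Then Q⁵ = P·diag(-32, 32)·P⁻¹ = [[32, -64], [-32, 32]] · [[1, 2], [-1, -1]] = [[96, 128], [-64, -96]].

[[96, 128], [-64, -96]]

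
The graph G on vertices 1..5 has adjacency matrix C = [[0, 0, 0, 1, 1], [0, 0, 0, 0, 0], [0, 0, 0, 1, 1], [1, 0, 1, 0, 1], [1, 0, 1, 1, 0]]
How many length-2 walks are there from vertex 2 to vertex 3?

The number of length-2 walks from vertex 2 to vertex 3 is entry (2,3) of C², where C is the adjacency matrix.
C² = [[2, 0, 2, 1, 1], [0, 0, 0, 0, 0], [2, 0, 2, 1, 1], [1, 0, 1, 3, 2], [1, 0, 1, 2, 3]]

0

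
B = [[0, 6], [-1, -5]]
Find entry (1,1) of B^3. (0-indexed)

tr B = -5 and det B = 6, so the characteristic polynomial is λ² − (-5)λ + (6) with roots -2 and -3.
Eigenvectors give P = [[3, 2], [-1, -1]] with P⁻¹ = [[1, 2], [-1, -3]], and B = P·diag(-2, -3)·P⁻¹.
Then B^3 = P·diag(-8, -27)·P⁻¹ = [[-24, -54], [8, 27]] · [[1, 2], [-1, -3]] = [[30, 114], [-19, -65]].

-65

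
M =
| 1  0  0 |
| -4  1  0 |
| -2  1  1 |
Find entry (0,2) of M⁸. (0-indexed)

0

M = I + N where N = [[0, 0, 0], [-4, 0, 0], [-2, 1, 0]] is strictly lower-triangular, so N³ = 0.
(I + N)⁸ = I + 8·N + 28·N² = [[1, 0, 0], [-32, 1, 0], [-128, 8, 1]].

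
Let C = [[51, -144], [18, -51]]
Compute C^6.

tr C = 0 and det C = -9, so the characteristic polynomial is λ² − (0)λ + (-9) with roots -3 and 3.
Eigenvectors give P = [[-8, 3], [-3, 1]] with P⁻¹ = [[1, -3], [3, -8]], and C = P·diag(-3, 3)·P⁻¹.
Then C^6 = P·diag(729, 729)·P⁻¹ = [[-5832, 2187], [-2187, 729]] · [[1, -3], [3, -8]] = [[729, 0], [0, 729]].

[[729, 0], [0, 729]]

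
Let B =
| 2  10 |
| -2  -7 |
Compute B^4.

[[-244, -650], [130, 341]]

tr B = -5 and det B = 6, so the characteristic polynomial is λ² − (-5)λ + (6) with roots -2 and -3.
Eigenvectors give P = [[5, -2], [-2, 1]] with P⁻¹ = [[1, 2], [2, 5]], and B = P·diag(-2, -3)·P⁻¹.
Then B^4 = P·diag(16, 81)·P⁻¹ = [[80, -162], [-32, 81]] · [[1, 2], [2, 5]] = [[-244, -650], [130, 341]].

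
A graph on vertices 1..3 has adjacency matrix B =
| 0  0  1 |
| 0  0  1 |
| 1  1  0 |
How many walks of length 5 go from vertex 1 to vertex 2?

The number of length-5 walks from vertex 1 to vertex 2 is entry (1,2) of B^5, where B is the adjacency matrix.
B^2 = [[1, 1, 0], [1, 1, 0], [0, 0, 2]]
B^3 = [[0, 0, 2], [0, 0, 2], [2, 2, 0]]
B^4 = [[2, 2, 0], [2, 2, 0], [0, 0, 4]]
B^5 = [[0, 0, 4], [0, 0, 4], [4, 4, 0]]

0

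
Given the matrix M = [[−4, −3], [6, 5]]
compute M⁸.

[[−254, −255], [510, 511]]

tr M = 1 and det M = −2, so the characteristic polynomial is λ² − (1)λ + (−2) with roots −1 and 2.
Eigenvectors give P = [[−1, −1], [1, 2]] with P⁻¹ = [[−2, −1], [1, 1]], and M = P·diag(−1, 2)·P⁻¹.
Then M⁸ = P·diag(1, 256)·P⁻¹ = [[−1, −256], [1, 512]] · [[−2, −1], [1, 1]] = [[−254, −255], [510, 511]].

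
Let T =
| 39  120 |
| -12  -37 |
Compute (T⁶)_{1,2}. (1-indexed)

21840

tr T = 2 and det T = -3, so the characteristic polynomial is λ² − (2)λ + (-3) with roots 3 and -1.
Eigenvectors give P = [[10, 3], [-3, -1]] with P⁻¹ = [[1, 3], [-3, -10]], and T = P·diag(3, -1)·P⁻¹.
Then T⁶ = P·diag(729, 1)·P⁻¹ = [[7290, 3], [-2187, -1]] · [[1, 3], [-3, -10]] = [[7281, 21840], [-2184, -6551]].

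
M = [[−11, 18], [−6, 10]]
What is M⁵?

tr M = −1 and det M = −2, so the characteristic polynomial is λ² − (−1)λ + (−2) with roots −2 and 1.
Eigenvectors give P = [[−2, 3], [−1, 2]] with P⁻¹ = [[−2, 3], [−1, 2]], and M = P·diag(−2, 1)·P⁻¹.
Then M⁵ = P·diag(−32, 1)·P⁻¹ = [[64, 3], [32, 2]] · [[−2, 3], [−1, 2]] = [[−131, 198], [−66, 100]].

[[−131, 198], [−66, 100]]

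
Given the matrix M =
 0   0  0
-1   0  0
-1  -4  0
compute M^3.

M is strictly triangular, hence nilpotent: M^3 = 0, so M^3 = 0.

[[0, 0, 0], [0, 0, 0], [0, 0, 0]]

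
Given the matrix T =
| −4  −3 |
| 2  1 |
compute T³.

tr T = −3 and det T = 2, so the characteristic polynomial is λ² − (−3)λ + (2) with roots −2 and −1.
Eigenvectors give P = [[3, −1], [−2, 1]] with P⁻¹ = [[1, 1], [2, 3]], and T = P·diag(−2, −1)·P⁻¹.
Then T³ = P·diag(−8, −1)·P⁻¹ = [[−24, 1], [16, −1]] · [[1, 1], [2, 3]] = [[−22, −21], [14, 13]].

[[−22, −21], [14, 13]]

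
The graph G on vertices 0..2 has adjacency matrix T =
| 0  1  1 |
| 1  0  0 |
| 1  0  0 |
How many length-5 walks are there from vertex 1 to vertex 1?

0

The number of length-5 walks from vertex 1 to vertex 1 is entry (1,1) of T⁵, where T is the adjacency matrix.
T² = [[2, 0, 0], [0, 1, 1], [0, 1, 1]]
T³ = [[0, 2, 2], [2, 0, 0], [2, 0, 0]]
T⁴ = [[4, 0, 0], [0, 2, 2], [0, 2, 2]]
T⁵ = [[0, 4, 4], [4, 0, 0], [4, 0, 0]]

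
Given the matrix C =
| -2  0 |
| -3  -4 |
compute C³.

C² = [[4, 0], [18, 16]]
C³ = [[-8, 0], [-84, -64]]

[[-8, 0], [-84, -64]]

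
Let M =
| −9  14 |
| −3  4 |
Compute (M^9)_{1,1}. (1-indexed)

−134709

tr M = −5 and det M = 6, so the characteristic polynomial is λ² − (−5)λ + (6) with roots −2 and −3.
Eigenvectors give P = [[−2, 7], [−1, 3]] with P⁻¹ = [[3, −7], [1, −2]], and M = P·diag(−2, −3)·P⁻¹.
Then M^9 = P·diag(−512, −19683)·P⁻¹ = [[1024, −137781], [512, −59049]] · [[3, −7], [1, −2]] = [[−134709, 268394], [−57513, 114514]].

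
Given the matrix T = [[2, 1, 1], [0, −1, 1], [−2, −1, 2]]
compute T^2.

[[2, 0, 5], [−2, 0, 1], [−8, −3, 1]]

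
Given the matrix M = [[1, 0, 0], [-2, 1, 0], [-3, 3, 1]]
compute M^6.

M = I + N where N = [[0, 0, 0], [-2, 0, 0], [-3, 3, 0]] is strictly lower-triangular, so N^3 = 0.
(I + N)^6 = I + 6·N + 15·N^2 = [[1, 0, 0], [-12, 1, 0], [-108, 18, 1]].

[[1, 0, 0], [-12, 1, 0], [-108, 18, 1]]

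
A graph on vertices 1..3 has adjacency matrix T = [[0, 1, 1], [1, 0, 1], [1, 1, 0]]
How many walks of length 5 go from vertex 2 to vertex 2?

The number of length-5 walks from vertex 2 to vertex 2 is entry (2,2) of T^5, where T is the adjacency matrix.
T^2 = [[2, 1, 1], [1, 2, 1], [1, 1, 2]]
T^3 = [[2, 3, 3], [3, 2, 3], [3, 3, 2]]
T^4 = [[6, 5, 5], [5, 6, 5], [5, 5, 6]]
T^5 = [[10, 11, 11], [11, 10, 11], [11, 11, 10]]

10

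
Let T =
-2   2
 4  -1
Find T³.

[[-48, 30], [60, -33]]

T² = [[12, -6], [-12, 9]]
T³ = [[-48, 30], [60, -33]]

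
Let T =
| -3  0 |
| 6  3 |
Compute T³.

tr T = 0 and det T = -9, so the characteristic polynomial is λ² − (0)λ + (-9) with roots 3 and -3.
Eigenvectors give P = [[0, 1], [1, -1]] with P⁻¹ = [[1, 1], [1, 0]], and T = P·diag(3, -3)·P⁻¹.
Then T³ = P·diag(27, -27)·P⁻¹ = [[0, -27], [27, 27]] · [[1, 1], [1, 0]] = [[-27, 0], [54, 27]].

[[-27, 0], [54, 27]]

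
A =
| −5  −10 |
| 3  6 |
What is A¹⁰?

[[−5, −10], [3, 6]]

A² = A (a projection; rank 1, trace 1), so A¹⁰ = A.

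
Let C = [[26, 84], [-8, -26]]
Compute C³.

tr C = 0 and det C = -4, so the characteristic polynomial is λ² − (0)λ + (-4) with roots -2 and 2.
Eigenvectors give P = [[-3, 7], [1, -2]] with P⁻¹ = [[2, 7], [1, 3]], and C = P·diag(-2, 2)·P⁻¹.
Then C³ = P·diag(-8, 8)·P⁻¹ = [[24, 56], [-8, -16]] · [[2, 7], [1, 3]] = [[104, 336], [-32, -104]].

[[104, 336], [-32, -104]]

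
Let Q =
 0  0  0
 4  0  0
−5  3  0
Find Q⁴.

[[0, 0, 0], [0, 0, 0], [0, 0, 0]]

Q is strictly triangular, hence nilpotent: Q³ = 0, so Q⁴ = 0.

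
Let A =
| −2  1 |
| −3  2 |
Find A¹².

[[1, 0], [0, 1]]

A² = I (check: tr A = 0 and det A = −1), so A¹² = I since 12 is even.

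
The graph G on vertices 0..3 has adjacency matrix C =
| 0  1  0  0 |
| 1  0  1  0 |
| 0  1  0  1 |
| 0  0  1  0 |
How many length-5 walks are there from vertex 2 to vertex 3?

The number of length-5 walks from vertex 2 to vertex 3 is entry (2,3) of C⁵, where C is the adjacency matrix.
C² = [[1, 0, 1, 0], [0, 2, 0, 1], [1, 0, 2, 0], [0, 1, 0, 1]]
C³ = [[0, 2, 0, 1], [2, 0, 3, 0], [0, 3, 0, 2], [1, 0, 2, 0]]
C⁴ = [[2, 0, 3, 0], [0, 5, 0, 3], [3, 0, 5, 0], [0, 3, 0, 2]]
C⁵ = [[0, 5, 0, 3], [5, 0, 8, 0], [0, 8, 0, 5], [3, 0, 5, 0]]

5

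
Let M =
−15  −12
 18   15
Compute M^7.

[[−10935, −8748], [13122, 10935]]

tr M = 0 and det M = −9, so the characteristic polynomial is λ² − (0)λ + (−9) with roots −3 and 3.
Eigenvectors give P = [[−1, −2], [1, 3]] with P⁻¹ = [[−3, −2], [1, 1]], and M = P·diag(−3, 3)·P⁻¹.
Then M^7 = P·diag(−2187, 2187)·P⁻¹ = [[2187, −4374], [−2187, 6561]] · [[−3, −2], [1, 1]] = [[−10935, −8748], [13122, 10935]].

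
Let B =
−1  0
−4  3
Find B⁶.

[[1, 0], [−728, 729]]

tr B = 2 and det B = −3, so the characteristic polynomial is λ² − (2)λ + (−3) with roots −1 and 3.
Eigenvectors give P = [[1, 0], [1, −1]] with P⁻¹ = [[1, 0], [1, −1]], and B = P·diag(−1, 3)·P⁻¹.
Then B⁶ = P·diag(1, 729)·P⁻¹ = [[1, 0], [1, −729]] · [[1, 0], [1, −1]] = [[1, 0], [−728, 729]].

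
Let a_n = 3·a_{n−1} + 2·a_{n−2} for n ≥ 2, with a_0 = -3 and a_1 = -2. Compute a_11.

With companion matrix Q = [[3, 2], [1, 0]], [a_n, a_{n−1}]ᵀ = Q·[a_{n−1}, a_{n−2}]ᵀ, so [a_11, a_10]ᵀ = Q¹⁰·[a_1, a_0]ᵀ.
Q¹⁰ = [[283667, 159294], [79647, 44726]], giving [a_11, a_10]ᵀ = [[-1045216], [-293472]].

-1045216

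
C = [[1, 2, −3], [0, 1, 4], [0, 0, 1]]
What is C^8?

[[1, 16, 200], [0, 1, 32], [0, 0, 1]]

C = I + N where N = [[0, 2, −3], [0, 0, 4], [0, 0, 0]] is strictly upper-triangular, so N^3 = 0.
(I + N)^8 = I + 8·N + 28·N^2 = [[1, 16, 200], [0, 1, 32], [0, 0, 1]].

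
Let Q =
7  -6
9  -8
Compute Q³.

[[19, -18], [27, -26]]

tr Q = -1 and det Q = -2, so the characteristic polynomial is λ² − (-1)λ + (-2) with roots -2 and 1.
Eigenvectors give P = [[2, -1], [3, -1]] with P⁻¹ = [[-1, 1], [-3, 2]], and Q = P·diag(-2, 1)·P⁻¹.
Then Q³ = P·diag(-8, 1)·P⁻¹ = [[-16, -1], [-24, -1]] · [[-1, 1], [-3, 2]] = [[19, -18], [27, -26]].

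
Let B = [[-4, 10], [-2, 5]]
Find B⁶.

B² = B (a projection; rank 1, trace 1), so B⁶ = B.

[[-4, 10], [-2, 5]]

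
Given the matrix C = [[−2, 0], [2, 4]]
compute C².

[[4, 0], [4, 16]]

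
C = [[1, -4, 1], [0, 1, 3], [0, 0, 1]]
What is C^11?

C = I + N where N = [[0, -4, 1], [0, 0, 3], [0, 0, 0]] is strictly upper-triangular, so N^3 = 0.
(I + N)^11 = I + 11·N + 55·N^2 = [[1, -44, -649], [0, 1, 33], [0, 0, 1]].

[[1, -44, -649], [0, 1, 33], [0, 0, 1]]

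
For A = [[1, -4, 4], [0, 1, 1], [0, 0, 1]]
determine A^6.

[[1, -24, -36], [0, 1, 6], [0, 0, 1]]

A = I + N where N = [[0, -4, 4], [0, 0, 1], [0, 0, 0]] is strictly upper-triangular, so N^3 = 0.
(I + N)^6 = I + 6·N + 15·N^2 = [[1, -24, -36], [0, 1, 6], [0, 0, 1]].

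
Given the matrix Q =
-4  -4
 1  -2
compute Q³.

Q² = [[12, 24], [-6, 0]]
Q³ = [[-24, -96], [24, 24]]

[[-24, -96], [24, 24]]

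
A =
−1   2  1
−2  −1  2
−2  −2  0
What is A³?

[[11, −10, −17], [22, 15, −14], [10, 26, 2]]

A² = [[−5, −6, 3], [0, −7, −4], [6, −2, −6]]
A³ = [[11, −10, −17], [22, 15, −14], [10, 26, 2]]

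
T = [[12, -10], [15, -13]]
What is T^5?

tr T = -1 and det T = -6, so the characteristic polynomial is λ² − (-1)λ + (-6) with roots -3 and 2.
Eigenvectors give P = [[-2, 1], [-3, 1]] with P⁻¹ = [[1, -1], [3, -2]], and T = P·diag(-3, 2)·P⁻¹.
Then T^5 = P·diag(-243, 32)·P⁻¹ = [[486, 32], [729, 32]] · [[1, -1], [3, -2]] = [[582, -550], [825, -793]].

[[582, -550], [825, -793]]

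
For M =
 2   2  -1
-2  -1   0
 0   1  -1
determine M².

[[0, 1, -1], [-2, -3, 2], [-2, -2, 1]]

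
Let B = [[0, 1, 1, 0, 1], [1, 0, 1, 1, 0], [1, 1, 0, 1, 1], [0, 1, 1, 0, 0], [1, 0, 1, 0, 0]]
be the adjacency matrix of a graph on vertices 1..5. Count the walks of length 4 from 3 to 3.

The number of length-4 walks from vertex 3 to vertex 3 is entry (3,3) of B⁴, where B is the adjacency matrix.
B² = [[3, 1, 2, 2, 1], [1, 3, 2, 1, 2], [2, 2, 4, 1, 1], [2, 1, 1, 2, 1], [1, 2, 1, 1, 2]]
B³ = [[4, 7, 7, 3, 5], [7, 4, 7, 5, 3], [7, 7, 6, 6, 6], [3, 5, 6, 2, 3], [5, 3, 6, 3, 2]]
B⁴ = [[19, 14, 19, 14, 11], [14, 19, 19, 11, 14], [19, 19, 26, 13, 13], [14, 11, 13, 11, 9], [11, 14, 13, 9, 11]]

26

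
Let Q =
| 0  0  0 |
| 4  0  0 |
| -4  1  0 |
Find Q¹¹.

[[0, 0, 0], [0, 0, 0], [0, 0, 0]]

Q is strictly triangular, hence nilpotent: Q³ = 0, so Q¹¹ = 0.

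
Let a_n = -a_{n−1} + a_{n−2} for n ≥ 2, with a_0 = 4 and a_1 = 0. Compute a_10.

With companion matrix C = [[-1, 1], [1, 0]], [a_n, a_{n−1}]ᵀ = C·[a_{n−1}, a_{n−2}]ᵀ, so [a_10, a_9]ᵀ = C^9·[a_1, a_0]ᵀ.
C^9 = [[-55, 34], [34, -21]], giving [a_10, a_9]ᵀ = [[136], [-84]].

136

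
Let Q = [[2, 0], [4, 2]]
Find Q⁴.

Q² = [[4, 0], [16, 4]]
Q³ = [[8, 0], [48, 8]]
Q⁴ = [[16, 0], [128, 16]]

[[16, 0], [128, 16]]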